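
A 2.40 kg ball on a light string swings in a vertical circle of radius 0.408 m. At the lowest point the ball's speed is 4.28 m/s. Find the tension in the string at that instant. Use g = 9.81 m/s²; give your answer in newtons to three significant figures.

At the lowest point, T points up (toward the centre) and the weight mg points down (away from the centre), so the net inward force is T − mg = mv²/r.
T = m(v²/r + g) = 2.40 × ((4.28)²/0.408 + 9.81) = 2.40 × (44.90 + 9.81) = 2.40 × 54.71 = 131.3 N.

131 N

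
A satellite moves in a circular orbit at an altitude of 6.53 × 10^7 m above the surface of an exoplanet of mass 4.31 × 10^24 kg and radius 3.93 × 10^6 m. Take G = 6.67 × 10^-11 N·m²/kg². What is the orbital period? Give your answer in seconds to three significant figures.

213000 s

r = R + h = 3.93 × 10^6 + 6.53 × 10^7 = 6.923 × 10^7 m. Gravity provides the centripetal force: G M m / r² = m v² / r ⇒ v = √(GM/r) = 2038 m/s.
T = 2πr/v = 2π × 6.923 × 10^7 / 2038 = 213500 s.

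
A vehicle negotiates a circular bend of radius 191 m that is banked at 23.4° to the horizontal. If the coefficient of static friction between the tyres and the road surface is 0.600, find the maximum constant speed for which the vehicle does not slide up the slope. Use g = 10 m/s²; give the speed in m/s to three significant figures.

51.6 m/s

At the maximum speed, friction acts down the slope at its limiting value f = μN. Radially (horizontal, toward centre): N sinθ + μN cosθ = mv²/r. Vertically: N cosθ − μN sinθ = mg.
Dividing: v² = r g (sinθ + μcosθ)/(cosθ − μsinθ).
sinθ + μcosθ = 0.3971 + 0.600×0.9178 = 0.9478; cosθ − μsinθ = 0.9178 − 0.600×0.3971 = 0.6795.
v² = 191 × 10.0 × 0.9478/0.6795 = 2664 m²/s², so v = 51.62 m/s.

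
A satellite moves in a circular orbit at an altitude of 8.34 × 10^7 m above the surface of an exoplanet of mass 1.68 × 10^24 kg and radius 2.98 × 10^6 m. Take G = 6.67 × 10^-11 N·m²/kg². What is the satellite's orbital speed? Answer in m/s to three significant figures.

Orbital radius r = R + h = 2.98 × 10^6 + 8.34 × 10^7 = 8.638 × 10^7 m.
Gravity supplies the centripetal force: G M m / r² = m v² / r, so v = √(GM/r).
v = √(6.67 × 10^-11 × 1.68 × 10^24 / 8.638 × 10^7) = √(1.297 × 10^6) = 1139 m/s.

1140 m/s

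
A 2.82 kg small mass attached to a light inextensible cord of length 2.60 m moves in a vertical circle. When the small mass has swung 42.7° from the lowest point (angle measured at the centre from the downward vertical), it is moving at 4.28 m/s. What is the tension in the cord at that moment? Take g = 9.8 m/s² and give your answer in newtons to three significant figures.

40.2 N

Take the radial direction toward the centre of the circle as positive. The component of the weight along the string toward the centre is −mg cos φ (φ measured from the bottom), so Newton's second law along the string gives T − mg cos φ = m v²/r.
cos 42.7° = 0.7349, so T = m(v²/r + g cos φ) = 2.82 × ((4.28)²/2.60 + 9.8 × 0.7349) = 2.82 × (7.046 + (7.202)) = 2.82 × 14.25 = 40.18 N.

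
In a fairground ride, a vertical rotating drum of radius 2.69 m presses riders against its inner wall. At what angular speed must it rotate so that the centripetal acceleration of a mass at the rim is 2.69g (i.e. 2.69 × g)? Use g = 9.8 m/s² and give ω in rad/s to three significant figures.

3.13 rad/s

Centripetal acceleration a_c = ω²r. Setting ω²r = 2.69g:
ω = √(2.69g / r) = √(2.69 × 9.8 / 2.69) = √9.800 = 3.130 rad/s.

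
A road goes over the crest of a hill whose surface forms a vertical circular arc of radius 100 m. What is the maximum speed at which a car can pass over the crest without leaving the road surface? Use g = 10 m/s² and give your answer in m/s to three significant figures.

31.6 m/s

At the crest the centre of the circle is below the car, so the net downward (centripetal) force is mg − N = mv²/r.
The car leaves the road when N → 0, giving v_max = √(g r) = √(10.0 × 100) = 31.62 m/s.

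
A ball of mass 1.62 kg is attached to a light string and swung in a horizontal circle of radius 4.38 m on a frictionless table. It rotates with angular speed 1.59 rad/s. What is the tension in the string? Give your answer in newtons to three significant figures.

17.9 N

v = ωr = 1.59 × 4.38 = 6.964 m/s.
The tension is the only horizontal force, so it supplies the full centripetal force: T = m v²/r = 1.62 × (6.964)²/4.38 = 1.62 × 48.50/4.38 = 17.94 N.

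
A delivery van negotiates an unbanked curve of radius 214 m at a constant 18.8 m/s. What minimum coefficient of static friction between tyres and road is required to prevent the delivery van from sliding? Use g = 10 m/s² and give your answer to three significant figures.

Friction provides the centripetal force: μ_s m g = m v²/r, so μ_s = v²/(g r) = (18.80)²/(10.0 × 214) = 353.4/2140 = 0.1652.

0.165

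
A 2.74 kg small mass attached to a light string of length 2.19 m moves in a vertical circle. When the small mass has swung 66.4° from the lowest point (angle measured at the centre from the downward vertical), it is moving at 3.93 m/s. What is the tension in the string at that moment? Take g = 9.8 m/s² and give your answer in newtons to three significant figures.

Take the radial direction toward the centre of the circle as positive. The component of the weight along the string toward the centre is −mg cos φ (φ measured from the bottom), so Newton's second law along the string gives T − mg cos φ = m v²/r.
cos 66.4° = 0.4003, so T = m(v²/r + g cos φ) = 2.74 × ((3.93)²/2.19 + 9.8 × 0.4003) = 2.74 × (7.052 + (3.923)) = 2.74 × 10.98 = 30.07 N.

30.1 N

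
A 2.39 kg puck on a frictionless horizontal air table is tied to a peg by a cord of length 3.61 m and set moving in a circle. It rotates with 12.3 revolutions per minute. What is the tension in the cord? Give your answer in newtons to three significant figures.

ω = 12.3 rev/min × 2π/60 = 1.288 rad/s, so v = ωr = 1.288 × 3.61 = 4.650 m/s.
The tension is the only horizontal force, so it supplies the full centripetal force: T = m v²/r = 2.39 × (4.650)²/3.61 = 2.39 × 21.62/3.61 = 14.31 N.

14.3 N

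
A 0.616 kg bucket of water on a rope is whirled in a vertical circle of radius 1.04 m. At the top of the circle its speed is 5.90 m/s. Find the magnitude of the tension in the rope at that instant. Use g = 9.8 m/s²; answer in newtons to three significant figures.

14.6 N

At the top, both T and the weight mg point inward (toward the centre), so T + mg = mv²/r.
T = m(v²/r − g) = 0.616 × ((5.90)²/1.04 − 9.8) = 0.616 × (33.47 − 9.8) = 0.616 × 23.67 = 14.58 N.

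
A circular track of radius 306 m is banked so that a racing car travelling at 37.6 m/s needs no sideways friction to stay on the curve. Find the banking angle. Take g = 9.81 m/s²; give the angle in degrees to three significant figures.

For a frictionless banked turn: horizontally N sinθ = mv²/r and vertically N cosθ = mg.
Dividing: tanθ = v²/(r g) = (37.6)²/(306 × 9.81) = 1414/3002 = 0.4710.
θ = arctan(0.4710) = 25.22°.

25.2°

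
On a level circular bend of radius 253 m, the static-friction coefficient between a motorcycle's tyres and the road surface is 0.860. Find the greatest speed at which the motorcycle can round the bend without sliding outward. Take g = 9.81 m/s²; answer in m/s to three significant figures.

The only inward force on a level bend is static friction, so at the limit f_s = μ_s N = μ_s m g = m v²/r.
Mass cancels: v_max = √(μ_s g r) = √(0.860 × 9.81 × 253) = √2134 = 46.20 m/s.

46.2 m/s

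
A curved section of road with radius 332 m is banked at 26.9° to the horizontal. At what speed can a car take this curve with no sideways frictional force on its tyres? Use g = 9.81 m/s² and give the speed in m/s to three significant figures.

On a frictionless banked curve, N sinθ = mv²/r and N cosθ = mg, so tanθ = v²/(rg).
v = √(r g tanθ) = √(332 × 9.81 × tan 26.9°) = √(332 × 9.81 × 0.5073) = √1652 = 40.65 m/s.

40.6 m/s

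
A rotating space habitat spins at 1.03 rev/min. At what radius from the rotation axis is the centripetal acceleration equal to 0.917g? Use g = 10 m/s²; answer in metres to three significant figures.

ω = 1.03 rev/min × 2π/60 = 0.1079 rad/s.
a_c = ω²r = 0.917g ⇒ r = 0.917 × 10.0 / (0.1079)² = 9.170/0.01163 = 788.2 m.

788 m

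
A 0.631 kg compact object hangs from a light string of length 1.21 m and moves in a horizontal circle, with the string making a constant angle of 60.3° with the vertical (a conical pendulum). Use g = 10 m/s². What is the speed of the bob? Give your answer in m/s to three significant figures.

The radius of the circle is r = L sinθ = 1.21 × sin 60.3° = 1.051 m.
Horizontally T sinθ = mv²/r and vertically T cosθ = mg, so tanθ = v²/(rg).
v = √(r g tanθ) = √(1.051 × 10.0 × 1.753) = √18.43 = 4.293 m/s.

4.29 m/s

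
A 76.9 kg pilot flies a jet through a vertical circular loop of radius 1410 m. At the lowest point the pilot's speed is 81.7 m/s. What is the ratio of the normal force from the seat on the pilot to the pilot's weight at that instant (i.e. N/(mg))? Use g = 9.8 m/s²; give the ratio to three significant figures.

1.48

At the bottom, N − mg = mv²/r, so N = m(v²/r + g) and N/(mg) = v²/(rg) + 1 = (81.7)²/(1410 × 9.8) + 1 = 0.4831 + 1 = 1.483.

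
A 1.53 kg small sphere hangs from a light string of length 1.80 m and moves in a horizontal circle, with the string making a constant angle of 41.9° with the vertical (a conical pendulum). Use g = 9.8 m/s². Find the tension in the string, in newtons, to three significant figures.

20.1 N

Vertically the bob has no acceleration, so T cosθ = mg.
T = mg/cosθ = 1.53 × 9.8 / cos 41.9° = 14.99/0.7443 = 20.14 N.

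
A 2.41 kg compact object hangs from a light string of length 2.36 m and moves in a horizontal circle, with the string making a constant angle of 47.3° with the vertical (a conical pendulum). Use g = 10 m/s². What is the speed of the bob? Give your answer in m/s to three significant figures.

The radius of the circle is r = L sinθ = 2.36 × sin 47.3° = 1.734 m.
Horizontally T sinθ = mv²/r and vertically T cosθ = mg, so tanθ = v²/(rg).
v = √(r g tanθ) = √(1.734 × 10.0 × 1.084) = √18.80 = 4.335 m/s.

4.34 m/s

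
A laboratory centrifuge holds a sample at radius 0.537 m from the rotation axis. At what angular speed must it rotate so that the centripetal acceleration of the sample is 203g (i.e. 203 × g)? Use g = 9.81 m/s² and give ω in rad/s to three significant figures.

Centripetal acceleration a_c = ω²r. Setting ω²r = 203g:
ω = √(203g / r) = √(203 × 9.81 / 0.537) = √3708 = 60.90 rad/s.

60.9 rad/s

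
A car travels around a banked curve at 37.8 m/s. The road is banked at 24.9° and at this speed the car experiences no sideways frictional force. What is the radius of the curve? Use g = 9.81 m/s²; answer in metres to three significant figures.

Frictionless banking: tanθ = v²/(rg), so r = v²/(g tanθ).
r = (37.8)²/(9.81 × tan 24.9°) = 1429/(9.81 × 0.4642) = 1429/4.554 = 313.8 m.

314 m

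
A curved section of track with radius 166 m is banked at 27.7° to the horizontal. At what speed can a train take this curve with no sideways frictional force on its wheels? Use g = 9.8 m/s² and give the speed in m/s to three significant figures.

29.2 m/s

On a frictionless banked curve, N sinθ = mv²/r and N cosθ = mg, so tanθ = v²/(rg).
v = √(r g tanθ) = √(166 × 9.8 × tan 27.7°) = √(166 × 9.8 × 0.5250) = √854.1 = 29.22 m/s.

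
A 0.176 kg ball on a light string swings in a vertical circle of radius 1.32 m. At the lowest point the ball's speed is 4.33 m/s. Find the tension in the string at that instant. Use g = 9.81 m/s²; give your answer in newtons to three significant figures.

At the lowest point, T points up (toward the centre) and the weight mg points down (away from the centre), so the net inward force is T − mg = mv²/r.
T = m(v²/r + g) = 0.176 × ((4.33)²/1.32 + 9.81) = 0.176 × (14.20 + 9.81) = 0.176 × 24.01 = 4.226 N.

4.23 N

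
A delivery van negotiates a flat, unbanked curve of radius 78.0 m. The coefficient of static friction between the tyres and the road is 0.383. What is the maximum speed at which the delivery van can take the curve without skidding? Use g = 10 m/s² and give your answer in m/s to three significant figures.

The only inward force on a level bend is static friction, so at the limit f_s = μ_s N = μ_s m g = m v²/r.
Mass cancels: v_max = √(μ_s g r) = √(0.383 × 10.0 × 78.0) = √298.7 = 17.28 m/s.

17.3 m/s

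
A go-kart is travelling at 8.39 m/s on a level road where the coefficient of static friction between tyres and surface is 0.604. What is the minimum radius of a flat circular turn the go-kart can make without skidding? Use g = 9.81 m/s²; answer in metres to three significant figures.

At the limit, μ_s m g = m v²/r, so r_min = v²/(μ_s g) = (8.39)²/(0.604 × 9.81) = 70.39/5.925 = 11.88 m.

11.9 m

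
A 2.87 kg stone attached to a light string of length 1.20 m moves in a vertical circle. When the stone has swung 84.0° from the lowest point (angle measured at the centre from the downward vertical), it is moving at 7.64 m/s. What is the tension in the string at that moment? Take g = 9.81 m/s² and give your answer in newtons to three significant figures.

Take the radial direction toward the centre of the circle as positive. The component of the weight along the string toward the centre is −mg cos φ (φ measured from the bottom), so Newton's second law along the string gives T − mg cos φ = m v²/r.
cos 84.0° = 0.1045, so T = m(v²/r + g cos φ) = 2.87 × ((7.64)²/1.20 + 9.81 × 0.1045) = 2.87 × (48.64 + (1.025)) = 2.87 × 49.67 = 142.5 N.

143 N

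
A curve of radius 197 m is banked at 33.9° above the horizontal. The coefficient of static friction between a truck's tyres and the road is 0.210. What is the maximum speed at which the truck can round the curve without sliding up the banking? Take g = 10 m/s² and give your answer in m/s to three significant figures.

At the maximum speed, friction acts down the slope at its limiting value f = μN. Radially (horizontal, toward centre): N sinθ + μN cosθ = mv²/r. Vertically: N cosθ − μN sinθ = mg.
Dividing: v² = r g (sinθ + μcosθ)/(cosθ − μsinθ).
sinθ + μcosθ = 0.5577 + 0.210×0.8300 = 0.7320; cosθ − μsinθ = 0.8300 − 0.210×0.5577 = 0.7129.
v² = 197 × 10.0 × 0.7320/0.7129 = 2023 m²/s², so v = 44.98 m/s.

45.0 m/s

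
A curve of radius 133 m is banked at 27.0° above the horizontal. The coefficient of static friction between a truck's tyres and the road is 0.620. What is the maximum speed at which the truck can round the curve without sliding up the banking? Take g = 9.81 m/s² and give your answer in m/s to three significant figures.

46.4 m/s

At the maximum speed, friction acts down the slope at its limiting value f = μN. Radially (horizontal, toward centre): N sinθ + μN cosθ = mv²/r. Vertically: N cosθ − μN sinθ = mg.
Dividing: v² = r g (sinθ + μcosθ)/(cosθ − μsinθ).
sinθ + μcosθ = 0.4540 + 0.620×0.8910 = 1.006; cosθ − μsinθ = 0.8910 − 0.620×0.4540 = 0.6095.
v² = 133 × 9.81 × 1.006/0.6095 = 2154 m²/s², so v = 46.41 m/s.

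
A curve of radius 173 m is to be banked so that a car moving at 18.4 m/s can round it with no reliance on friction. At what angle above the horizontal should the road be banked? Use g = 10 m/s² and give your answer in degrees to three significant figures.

With no friction, the horizontal component of the normal force provides the centripetal force: N sinθ = mv²/r, while N cosθ = mg vertically.
Dividing: tanθ = v²/(r g) = (18.4)²/(173 × 10.0) = 338.6/1730 = 0.1957.
θ = arctan(0.1957) = 11.07°.

11.1°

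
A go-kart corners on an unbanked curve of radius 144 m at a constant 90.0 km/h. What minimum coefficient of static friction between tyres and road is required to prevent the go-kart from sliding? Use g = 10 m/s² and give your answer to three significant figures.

v = 90.0/3.6 = 25.00 m/s.
Friction provides the centripetal force: μ_s m g = m v²/r, so μ_s = v²/(g r) = (25.00)²/(10.0 × 144) = 625.0/1440 = 0.4340.

0.434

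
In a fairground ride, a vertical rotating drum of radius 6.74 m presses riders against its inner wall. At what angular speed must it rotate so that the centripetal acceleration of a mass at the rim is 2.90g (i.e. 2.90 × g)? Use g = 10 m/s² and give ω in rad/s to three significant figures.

Centripetal acceleration a_c = ω²r. Setting ω²r = 2.90g:
ω = √(2.90g / r) = √(2.90 × 10.0 / 6.74) = √4.303 = 2.074 rad/s.

2.07 rad/s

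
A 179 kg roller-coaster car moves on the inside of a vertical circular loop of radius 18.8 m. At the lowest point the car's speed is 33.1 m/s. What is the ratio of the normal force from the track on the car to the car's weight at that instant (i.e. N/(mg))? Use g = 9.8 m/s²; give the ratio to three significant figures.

At the bottom, N − mg = mv²/r, so N = m(v²/r + g) and N/(mg) = v²/(rg) + 1 = (33.1)²/(18.8 × 9.8) + 1 = 5.947 + 1 = 6.947.

6.95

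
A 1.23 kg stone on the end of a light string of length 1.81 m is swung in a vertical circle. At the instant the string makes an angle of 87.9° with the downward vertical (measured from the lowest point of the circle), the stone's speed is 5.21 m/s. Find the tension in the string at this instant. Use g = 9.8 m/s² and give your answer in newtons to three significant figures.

18.9 N

Take the radial direction toward the centre of the circle as positive. The component of the weight along the string toward the centre is −mg cos φ (φ measured from the bottom), so Newton's second law along the string gives T − mg cos φ = m v²/r.
cos 87.9° = 0.03664, so T = m(v²/r + g cos φ) = 1.23 × ((5.21)²/1.81 + 9.8 × 0.03664) = 1.23 × (15.00 + (0.3591)) = 1.23 × 15.36 = 18.89 N.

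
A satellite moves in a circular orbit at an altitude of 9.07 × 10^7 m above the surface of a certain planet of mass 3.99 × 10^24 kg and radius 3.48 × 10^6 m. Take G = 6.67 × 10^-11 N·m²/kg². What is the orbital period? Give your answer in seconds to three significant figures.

352000 s

r = R + h = 3.48 × 10^6 + 9.07 × 10^7 = 9.418 × 10^7 m. Gravity provides the centripetal force: G M m / r² = m v² / r ⇒ v = √(GM/r) = 1681 m/s.
T = 2πr/v = 2π × 9.418 × 10^7 / 1681 = 352000 s.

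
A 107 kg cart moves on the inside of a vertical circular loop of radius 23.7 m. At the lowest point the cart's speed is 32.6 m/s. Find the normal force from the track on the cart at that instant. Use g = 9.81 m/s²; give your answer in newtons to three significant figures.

5850 N

At the lowest point, N points up (toward the centre) and the weight mg points down (away from the centre), so the net inward force is N − mg = mv²/r.
N = m(v²/r + g) = 107 × ((32.6)²/23.7 + 9.81) = 107 × (44.84 + 9.81) = 107 × 54.65 = 5848 N.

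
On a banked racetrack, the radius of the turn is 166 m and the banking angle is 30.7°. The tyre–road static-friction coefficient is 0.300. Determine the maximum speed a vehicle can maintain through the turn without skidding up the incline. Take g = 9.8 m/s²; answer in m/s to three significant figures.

42.1 m/s

At the maximum speed, friction acts down the slope at its limiting value f = μN. Radially (horizontal, toward centre): N sinθ + μN cosθ = mv²/r. Vertically: N cosθ − μN sinθ = mg.
Dividing: v² = r g (sinθ + μcosθ)/(cosθ − μsinθ).
sinθ + μcosθ = 0.5105 + 0.300×0.8599 = 0.7685; cosθ − μsinθ = 0.8599 − 0.300×0.5105 = 0.7067.
v² = 166 × 9.8 × 0.7685/0.7067 = 1769 m²/s², so v = 42.06 m/s.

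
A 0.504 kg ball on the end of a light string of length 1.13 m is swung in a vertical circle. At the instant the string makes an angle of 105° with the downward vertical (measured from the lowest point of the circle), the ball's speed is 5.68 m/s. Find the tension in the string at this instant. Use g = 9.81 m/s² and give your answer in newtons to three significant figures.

13.1 N

Take the radial direction toward the centre of the circle as positive. The component of the weight along the string toward the centre is −mg cos φ (φ measured from the bottom), so Newton's second law along the string gives T − mg cos φ = m v²/r.
cos 105° = -0.2588, so T = m(v²/r + g cos φ) = 0.504 × ((5.68)²/1.13 + 9.81 × -0.2588) = 0.504 × (28.55 + (-2.539)) = 0.504 × 26.01 = 13.11 N.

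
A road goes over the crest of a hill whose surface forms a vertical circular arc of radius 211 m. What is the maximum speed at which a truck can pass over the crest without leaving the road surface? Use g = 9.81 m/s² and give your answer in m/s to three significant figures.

45.5 m/s

At the crest the centre of the circle is below the truck, so the net downward (centripetal) force is mg − N = mv²/r.
The truck leaves the road when N → 0, giving v_max = √(g r) = √(9.81 × 211) = 45.50 m/s.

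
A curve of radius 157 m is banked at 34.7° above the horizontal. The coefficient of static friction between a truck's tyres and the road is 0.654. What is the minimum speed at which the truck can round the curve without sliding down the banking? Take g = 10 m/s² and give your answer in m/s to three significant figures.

6.44 m/s

At the minimum speed, friction acts up the slope at its limiting value f = μN. Radially (horizontal, toward centre): N sinθ − μN cosθ = mv²/r. Vertically: N cosθ + μN sinθ = mg.
Dividing: v² = r g (sinθ − μcosθ)/(cosθ + μsinθ).
sinθ − μcosθ = 0.5693 − 0.654×0.8221 = 0.03160; cosθ + μsinθ = 0.8221 + 0.654×0.5693 = 1.194.
v² = 157 × 10.0 × 0.03160/1.194 = 41.53 m²/s², so v = 6.445 m/s.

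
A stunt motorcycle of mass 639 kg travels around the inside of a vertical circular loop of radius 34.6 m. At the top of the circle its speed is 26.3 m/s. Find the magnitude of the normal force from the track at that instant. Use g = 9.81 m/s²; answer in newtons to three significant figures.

6510 N

At the top, both N and the weight mg point inward (toward the centre), so N + mg = mv²/r.
N = m(v²/r − g) = 639 × ((26.3)²/34.6 − 9.81) = 639 × (19.99 − 9.81) = 639 × 10.18 = 6506 N.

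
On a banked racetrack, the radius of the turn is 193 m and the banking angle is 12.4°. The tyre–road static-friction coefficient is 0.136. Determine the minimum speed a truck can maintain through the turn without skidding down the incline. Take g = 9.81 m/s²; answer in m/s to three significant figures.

At the minimum speed, friction acts up the slope at its limiting value f = μN. Radially (horizontal, toward centre): N sinθ − μN cosθ = mv²/r. Vertically: N cosθ + μN sinθ = mg.
Dividing: v² = r g (sinθ − μcosθ)/(cosθ + μsinθ).
sinθ − μcosθ = 0.2147 − 0.136×0.9767 = 0.08191; cosθ + μsinθ = 0.9767 + 0.136×0.2147 = 1.006.
v² = 193 × 9.81 × 0.08191/1.006 = 154.2 m²/s², so v = 12.42 m/s.

12.4 m/s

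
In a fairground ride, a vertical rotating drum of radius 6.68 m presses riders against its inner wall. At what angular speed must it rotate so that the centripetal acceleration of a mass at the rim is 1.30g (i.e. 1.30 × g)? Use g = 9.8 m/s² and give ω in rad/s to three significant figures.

Centripetal acceleration a_c = ω²r. Setting ω²r = 1.30g:
ω = √(1.30g / r) = √(1.30 × 9.8 / 6.68) = √1.907 = 1.381 rad/s.

1.38 rad/s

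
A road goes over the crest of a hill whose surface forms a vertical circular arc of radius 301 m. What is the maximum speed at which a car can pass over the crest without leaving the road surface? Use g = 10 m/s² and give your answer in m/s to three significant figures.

54.9 m/s

At the crest the centre of the circle is below the car, so the net downward (centripetal) force is mg − N = mv²/r.
The car leaves the road when N → 0, giving v_max = √(g r) = √(10.0 × 301) = 54.86 m/s.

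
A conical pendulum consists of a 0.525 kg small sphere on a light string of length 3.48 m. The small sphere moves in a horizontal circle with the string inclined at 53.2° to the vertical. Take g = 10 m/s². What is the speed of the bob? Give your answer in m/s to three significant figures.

The radius of the circle is r = L sinθ = 3.48 × sin 53.2° = 2.787 m.
Horizontally T sinθ = mv²/r and vertically T cosθ = mg, so tanθ = v²/(rg).
v = √(r g tanθ) = √(2.787 × 10.0 × 1.337) = √37.25 = 6.103 m/s.

6.10 m/s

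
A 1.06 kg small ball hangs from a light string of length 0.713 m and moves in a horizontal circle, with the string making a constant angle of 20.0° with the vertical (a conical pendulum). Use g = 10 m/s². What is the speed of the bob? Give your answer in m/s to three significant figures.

The radius of the circle is r = L sinθ = 0.713 × sin 20.0° = 0.2439 m.
Horizontally T sinθ = mv²/r and vertically T cosθ = mg, so tanθ = v²/(rg).
v = √(r g tanθ) = √(0.2439 × 10.0 × 0.3640) = √0.8876 = 0.9421 m/s.

0.942 m/s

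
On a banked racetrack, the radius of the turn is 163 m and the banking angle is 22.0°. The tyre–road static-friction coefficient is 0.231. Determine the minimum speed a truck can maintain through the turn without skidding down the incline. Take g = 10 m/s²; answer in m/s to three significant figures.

16.1 m/s

At the minimum speed, friction acts up the slope at its limiting value f = μN. Radially (horizontal, toward centre): N sinθ − μN cosθ = mv²/r. Vertically: N cosθ + μN sinθ = mg.
Dividing: v² = r g (sinθ − μcosθ)/(cosθ + μsinθ).
sinθ − μcosθ = 0.3746 − 0.231×0.9272 = 0.1604; cosθ + μsinθ = 0.9272 + 0.231×0.3746 = 1.014.
v² = 163 × 10.0 × 0.1604/1.014 = 258.0 m²/s², so v = 16.06 m/s.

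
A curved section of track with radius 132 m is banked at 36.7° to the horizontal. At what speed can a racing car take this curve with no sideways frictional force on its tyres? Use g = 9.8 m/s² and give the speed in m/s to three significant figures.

On a frictionless banked curve, N sinθ = mv²/r and N cosθ = mg, so tanθ = v²/(rg).
v = √(r g tanθ) = √(132 × 9.8 × tan 36.7°) = √(132 × 9.8 × 0.7454) = √964.2 = 31.05 m/s.

31.1 m/s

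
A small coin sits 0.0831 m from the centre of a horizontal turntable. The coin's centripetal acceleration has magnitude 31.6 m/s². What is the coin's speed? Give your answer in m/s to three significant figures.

1.62 m/s

a_c = v²/r ⇒ v = √(a_c · r) = √(31.6 × 0.0831) = √2.626 = 1.620 m/s.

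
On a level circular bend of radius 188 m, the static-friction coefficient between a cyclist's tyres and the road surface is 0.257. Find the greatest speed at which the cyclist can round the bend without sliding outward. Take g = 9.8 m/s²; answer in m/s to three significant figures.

Friction provides the centripetal force on a flat curve. At maximum speed it is at its limiting value: μ_s m g = m v²/r.
Mass cancels: v_max = √(μ_s g r) = √(0.257 × 9.8 × 188) = √473.5 = 21.76 m/s.

21.8 m/s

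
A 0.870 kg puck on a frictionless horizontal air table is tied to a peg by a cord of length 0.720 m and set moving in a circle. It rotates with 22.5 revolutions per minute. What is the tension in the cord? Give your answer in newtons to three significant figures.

ω = 22.5 rev/min × 2π/60 = 2.356 rad/s, so v = ωr = 2.356 × 0.720 = 1.696 m/s.
The tension is the only horizontal force, so it supplies the full centripetal force: T = m v²/r = 0.870 × (1.696)²/0.720 = 0.870 × 2.878/0.720 = 3.478 N.

3.48 N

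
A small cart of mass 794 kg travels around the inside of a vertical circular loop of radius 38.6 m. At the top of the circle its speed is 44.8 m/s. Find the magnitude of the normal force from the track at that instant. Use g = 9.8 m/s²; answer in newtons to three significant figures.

At the top, both N and the weight mg point inward (toward the centre), so N + mg = mv²/r.
N = m(v²/r − g) = 794 × ((44.8)²/38.6 − 9.8) = 794 × (52.00 − 9.8) = 794 × 42.20 = 33500 N.

33500 N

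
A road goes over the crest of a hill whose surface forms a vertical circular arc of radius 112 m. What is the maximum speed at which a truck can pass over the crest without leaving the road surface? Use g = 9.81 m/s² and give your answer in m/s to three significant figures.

33.1 m/s

At the crest the centre of the circle is below the truck, so the net downward (centripetal) force is mg − N = mv²/r.
The truck leaves the road when N → 0, giving v_max = √(g r) = √(9.81 × 112) = 33.15 m/s.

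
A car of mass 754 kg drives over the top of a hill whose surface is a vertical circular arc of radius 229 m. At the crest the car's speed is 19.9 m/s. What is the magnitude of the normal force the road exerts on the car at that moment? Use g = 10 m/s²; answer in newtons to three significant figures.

At the crest the centripetal acceleration points downward (toward the centre of the arc), so mg − N = mv²/r.
N = m(g − v²/r) = 754 × (10.0 − (19.9)²/229) = 754 × (10.0 − 1.729) = 754 × 8.271 = 6236 N.

6240 N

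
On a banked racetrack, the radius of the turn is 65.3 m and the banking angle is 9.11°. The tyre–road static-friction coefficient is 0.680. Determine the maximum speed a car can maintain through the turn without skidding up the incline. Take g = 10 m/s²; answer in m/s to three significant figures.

At the maximum speed, friction acts down the slope at its limiting value f = μN. Radially (horizontal, toward centre): N sinθ + μN cosθ = mv²/r. Vertically: N cosθ − μN sinθ = mg.
Dividing: v² = r g (sinθ + μcosθ)/(cosθ − μsinθ).
sinθ + μcosθ = 0.1583 + 0.680×0.9874 = 0.8298; cosθ − μsinθ = 0.9874 − 0.680×0.1583 = 0.8797.
v² = 65.3 × 10.0 × 0.8298/0.8797 = 615.9 m²/s², so v = 24.82 m/s.

24.8 m/s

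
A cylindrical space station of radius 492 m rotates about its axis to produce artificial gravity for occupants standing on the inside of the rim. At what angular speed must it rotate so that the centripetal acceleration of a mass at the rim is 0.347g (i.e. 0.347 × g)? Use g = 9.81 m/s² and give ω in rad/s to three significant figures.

Centripetal acceleration a_c = ω²r. Setting ω²r = 0.347g:
ω = √(0.347g / r) = √(0.347 × 9.81 / 492) = √0.006919 = 0.08318 rad/s.

0.0832 rad/s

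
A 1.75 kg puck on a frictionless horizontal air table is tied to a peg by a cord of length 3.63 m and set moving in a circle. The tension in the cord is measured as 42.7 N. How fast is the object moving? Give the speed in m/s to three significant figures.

T = m v²/r ⇒ v = √(T r / m) = √(42.7 × 3.63 / 1.75) = √88.57 = 9.411 m/s.

9.41 m/s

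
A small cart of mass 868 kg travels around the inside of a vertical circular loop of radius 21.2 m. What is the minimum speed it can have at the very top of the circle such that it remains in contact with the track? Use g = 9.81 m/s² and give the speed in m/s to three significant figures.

14.4 m/s

At the highest point the centre is directly below, so both the weight and N act inward: N + mg = mv²/r.
At minimum speed N → 0, so mg = mv_min²/r ⇒ v_min = √(g r) = √(9.81 × 21.2) = 14.42 m/s.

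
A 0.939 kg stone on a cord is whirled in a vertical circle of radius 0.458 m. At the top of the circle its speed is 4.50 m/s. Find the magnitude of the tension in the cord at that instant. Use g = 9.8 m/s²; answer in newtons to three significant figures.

32.3 N

At the top, both T and the weight mg point inward (toward the centre), so T + mg = mv²/r.
T = m(v²/r − g) = 0.939 × ((4.50)²/0.458 − 9.8) = 0.939 × (44.21 − 9.8) = 0.939 × 34.41 = 32.31 N.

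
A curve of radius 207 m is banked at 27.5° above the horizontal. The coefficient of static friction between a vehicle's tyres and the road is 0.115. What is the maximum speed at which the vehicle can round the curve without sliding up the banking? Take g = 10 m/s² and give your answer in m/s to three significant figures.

37.4 m/s

At the maximum speed, friction acts down the slope at its limiting value f = μN. Radially (horizontal, toward centre): N sinθ + μN cosθ = mv²/r. Vertically: N cosθ − μN sinθ = mg.
Dividing: v² = r g (sinθ + μcosθ)/(cosθ − μsinθ).
sinθ + μcosθ = 0.4617 + 0.115×0.8870 = 0.5638; cosθ − μsinθ = 0.8870 − 0.115×0.4617 = 0.8339.
v² = 207 × 10.0 × 0.5638/0.8339 = 1399 m²/s², so v = 37.41 m/s.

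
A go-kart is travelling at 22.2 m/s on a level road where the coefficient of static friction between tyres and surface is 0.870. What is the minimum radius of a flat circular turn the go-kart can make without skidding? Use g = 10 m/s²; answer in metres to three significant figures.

At the limit, μ_s m g = m v²/r, so r_min = v²/(μ_s g) = (22.2)²/(0.870 × 10.0) = 492.8/8.700 = 56.65 m.

56.6 m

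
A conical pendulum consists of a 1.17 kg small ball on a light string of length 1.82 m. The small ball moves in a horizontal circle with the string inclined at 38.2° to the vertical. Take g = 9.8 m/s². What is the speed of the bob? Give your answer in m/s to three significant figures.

The radius of the circle is r = L sinθ = 1.82 × sin 38.2° = 1.126 m.
Horizontally T sinθ = mv²/r and vertically T cosθ = mg, so tanθ = v²/(rg).
v = √(r g tanθ) = √(1.126 × 9.8 × 0.7869) = √8.680 = 2.946 m/s.

2.95 m/s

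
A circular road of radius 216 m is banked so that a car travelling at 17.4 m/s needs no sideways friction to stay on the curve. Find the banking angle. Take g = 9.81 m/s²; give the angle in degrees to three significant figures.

8.13°

With no friction, the horizontal component of the normal force provides the centripetal force: N sinθ = mv²/r, while N cosθ = mg vertically.
Dividing: tanθ = v²/(r g) = (17.4)²/(216 × 9.81) = 302.8/2119 = 0.1429.
θ = arctan(0.1429) = 8.131°.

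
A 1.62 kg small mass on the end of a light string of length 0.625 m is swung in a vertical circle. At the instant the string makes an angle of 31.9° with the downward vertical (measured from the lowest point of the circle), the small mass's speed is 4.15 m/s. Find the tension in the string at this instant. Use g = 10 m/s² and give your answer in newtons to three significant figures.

58.4 N

Take the radial direction toward the centre of the circle as positive. The component of the weight along the string toward the centre is −mg cos φ (φ measured from the bottom), so Newton's second law along the string gives T − mg cos φ = m v²/r.
cos 31.9° = 0.8490, so T = m(v²/r + g cos φ) = 1.62 × ((4.15)²/0.625 + 10.0 × 0.8490) = 1.62 × (27.56 + (8.490)) = 1.62 × 36.05 = 58.39 N.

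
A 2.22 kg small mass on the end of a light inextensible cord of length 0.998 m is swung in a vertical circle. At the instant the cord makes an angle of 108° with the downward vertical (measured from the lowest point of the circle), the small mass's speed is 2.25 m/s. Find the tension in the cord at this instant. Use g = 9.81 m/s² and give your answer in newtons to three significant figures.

Take the radial direction toward the centre of the circle as positive. The component of the weight along the string toward the centre is −mg cos φ (φ measured from the bottom), so Newton's second law along the string gives T − mg cos φ = m v²/r.
cos 108° = -0.3090, so T = m(v²/r + g cos φ) = 2.22 × ((2.25)²/0.998 + 9.81 × -0.3090) = 2.22 × (5.073 + (-3.031)) = 2.22 × 2.041 = 4.531 N.

4.53 N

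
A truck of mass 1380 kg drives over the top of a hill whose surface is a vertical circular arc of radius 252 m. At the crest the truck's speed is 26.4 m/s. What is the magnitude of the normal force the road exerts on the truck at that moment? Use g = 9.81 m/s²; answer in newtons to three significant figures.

9720 N

At the crest the centripetal acceleration points downward (toward the centre of the arc), so mg − N = mv²/r.
N = m(g − v²/r) = 1380 × (9.81 − (26.4)²/252) = 1380 × (9.81 − 2.766) = 1380 × 7.044 = 9721 N.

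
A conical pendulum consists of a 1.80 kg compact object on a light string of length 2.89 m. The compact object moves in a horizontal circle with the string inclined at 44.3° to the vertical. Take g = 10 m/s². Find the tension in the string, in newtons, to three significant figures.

Vertically the bob has no acceleration, so T cosθ = mg.
T = mg/cosθ = 1.80 × 10.0 / cos 44.3° = 18.00/0.7157 = 25.15 N.

25.2 N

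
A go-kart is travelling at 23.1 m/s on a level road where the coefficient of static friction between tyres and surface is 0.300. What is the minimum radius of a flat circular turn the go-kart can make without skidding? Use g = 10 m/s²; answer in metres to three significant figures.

178 m

At the limit, μ_s m g = m v²/r, so r_min = v²/(μ_s g) = (23.1)²/(0.300 × 10.0) = 533.6/3.000 = 177.9 m.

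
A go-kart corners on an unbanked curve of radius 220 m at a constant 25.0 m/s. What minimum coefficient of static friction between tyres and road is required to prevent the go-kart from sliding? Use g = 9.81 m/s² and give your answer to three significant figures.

Friction provides the centripetal force: μ_s m g = m v²/r, so μ_s = v²/(g r) = (25.00)²/(9.81 × 220) = 625.0/2158 = 0.2896.

0.290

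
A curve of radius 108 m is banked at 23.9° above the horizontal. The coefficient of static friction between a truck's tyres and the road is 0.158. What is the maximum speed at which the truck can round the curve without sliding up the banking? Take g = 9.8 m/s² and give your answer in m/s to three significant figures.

26.2 m/s

At the maximum speed, friction acts down the slope at its limiting value f = μN. Radially (horizontal, toward centre): N sinθ + μN cosθ = mv²/r. Vertically: N cosθ − μN sinθ = mg.
Dividing: v² = r g (sinθ + μcosθ)/(cosθ − μsinθ).
sinθ + μcosθ = 0.4051 + 0.158×0.9143 = 0.5496; cosθ − μsinθ = 0.9143 − 0.158×0.4051 = 0.8502.
v² = 108 × 9.8 × 0.5496/0.8502 = 684.1 m²/s², so v = 26.16 m/s.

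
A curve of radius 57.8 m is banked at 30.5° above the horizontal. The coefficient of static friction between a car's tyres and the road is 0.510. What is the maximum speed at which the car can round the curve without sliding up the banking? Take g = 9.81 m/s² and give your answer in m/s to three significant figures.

At the maximum speed, friction acts down the slope at its limiting value f = μN. Radially (horizontal, toward centre): N sinθ + μN cosθ = mv²/r. Vertically: N cosθ − μN sinθ = mg.
Dividing: v² = r g (sinθ + μcosθ)/(cosθ − μsinθ).
sinθ + μcosθ = 0.5075 + 0.510×0.8616 = 0.9470; cosθ − μsinθ = 0.8616 − 0.510×0.5075 = 0.6028.
v² = 57.8 × 9.81 × 0.9470/0.6028 = 890.8 m²/s², so v = 29.85 m/s.

29.8 m/s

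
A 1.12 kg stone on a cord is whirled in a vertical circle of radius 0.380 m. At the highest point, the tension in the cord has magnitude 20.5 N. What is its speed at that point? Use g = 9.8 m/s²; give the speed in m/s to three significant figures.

3.27 m/s

At the top, T + mg = mv²/r, so v = √(r(T/m + g)) = √(0.380 × (20.5/1.12 + 9.8)) = √(0.380 × 28.10) = √10.68 = 3.268 m/s.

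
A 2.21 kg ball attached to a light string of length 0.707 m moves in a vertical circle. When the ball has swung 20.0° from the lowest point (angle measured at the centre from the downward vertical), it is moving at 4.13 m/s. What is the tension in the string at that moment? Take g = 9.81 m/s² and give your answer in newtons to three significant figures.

Take the radial direction toward the centre of the circle as positive. The component of the weight along the string toward the centre is −mg cos φ (φ measured from the bottom), so Newton's second law along the string gives T − mg cos φ = m v²/r.
cos 20.0° = 0.9397, so T = m(v²/r + g cos φ) = 2.21 × ((4.13)²/0.707 + 9.81 × 0.9397) = 2.21 × (24.13 + (9.218)) = 2.21 × 33.34 = 73.69 N.

73.7 N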